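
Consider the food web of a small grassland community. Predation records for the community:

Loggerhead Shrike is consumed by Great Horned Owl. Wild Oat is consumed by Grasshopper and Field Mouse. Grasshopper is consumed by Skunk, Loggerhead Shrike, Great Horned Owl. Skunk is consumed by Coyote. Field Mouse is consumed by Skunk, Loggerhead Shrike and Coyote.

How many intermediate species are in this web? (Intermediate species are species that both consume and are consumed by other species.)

4

Intermediate species (has both prey and predators): Grasshopper, Field Mouse, Skunk, Loggerhead Shrike.
Count: 4.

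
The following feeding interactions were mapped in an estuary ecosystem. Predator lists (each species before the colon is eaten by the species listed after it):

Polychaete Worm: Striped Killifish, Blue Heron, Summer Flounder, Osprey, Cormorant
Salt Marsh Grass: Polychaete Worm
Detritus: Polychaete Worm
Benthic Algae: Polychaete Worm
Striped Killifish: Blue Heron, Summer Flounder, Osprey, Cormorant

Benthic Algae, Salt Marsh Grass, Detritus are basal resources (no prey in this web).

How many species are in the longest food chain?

4 species

One longest chain: Benthic Algae → Polychaete Worm → Striped Killifish → Blue Heron.
It has 4 species and 3 links.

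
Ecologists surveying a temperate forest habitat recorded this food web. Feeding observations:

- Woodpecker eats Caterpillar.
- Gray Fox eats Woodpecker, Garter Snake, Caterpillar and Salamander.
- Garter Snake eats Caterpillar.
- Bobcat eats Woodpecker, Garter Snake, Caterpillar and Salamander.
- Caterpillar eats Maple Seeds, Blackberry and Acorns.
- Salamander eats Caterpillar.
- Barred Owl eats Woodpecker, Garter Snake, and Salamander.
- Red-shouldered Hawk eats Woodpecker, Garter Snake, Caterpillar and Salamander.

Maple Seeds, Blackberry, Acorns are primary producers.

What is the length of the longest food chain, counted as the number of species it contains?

One longest chain: Maple Seeds → Caterpillar → Garter Snake → Barred Owl.
It has 4 species and 3 links.

4 species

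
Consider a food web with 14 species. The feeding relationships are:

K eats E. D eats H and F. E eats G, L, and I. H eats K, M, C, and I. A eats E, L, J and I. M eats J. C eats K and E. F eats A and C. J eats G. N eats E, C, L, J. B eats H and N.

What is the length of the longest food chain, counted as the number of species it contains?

6 species

One longest chain: I → E → K → C → H → D.
It has 6 species and 5 links.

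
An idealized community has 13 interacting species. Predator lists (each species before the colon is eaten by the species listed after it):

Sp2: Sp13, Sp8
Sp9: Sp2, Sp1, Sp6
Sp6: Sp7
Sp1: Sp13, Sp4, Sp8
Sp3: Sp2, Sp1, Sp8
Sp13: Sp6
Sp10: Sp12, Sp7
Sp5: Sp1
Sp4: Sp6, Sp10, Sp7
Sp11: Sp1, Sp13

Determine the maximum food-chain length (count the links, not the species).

4 links

One longest chain: Sp5 → Sp1 → Sp4 → Sp10 → Sp12.
It has 5 species and 4 links.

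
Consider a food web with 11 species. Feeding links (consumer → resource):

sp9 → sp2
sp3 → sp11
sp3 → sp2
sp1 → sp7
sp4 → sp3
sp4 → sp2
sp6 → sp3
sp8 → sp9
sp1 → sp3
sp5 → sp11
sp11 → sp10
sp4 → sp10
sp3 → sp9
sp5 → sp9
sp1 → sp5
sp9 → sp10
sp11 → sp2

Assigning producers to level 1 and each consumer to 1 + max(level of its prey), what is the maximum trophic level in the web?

4

Producers (level 1): sp2, sp10, sp7.
sp2 → sp11 → sp3 → sp6 gives sp6 level 4.
No species has a prey at level 4, so no species reaches level 5.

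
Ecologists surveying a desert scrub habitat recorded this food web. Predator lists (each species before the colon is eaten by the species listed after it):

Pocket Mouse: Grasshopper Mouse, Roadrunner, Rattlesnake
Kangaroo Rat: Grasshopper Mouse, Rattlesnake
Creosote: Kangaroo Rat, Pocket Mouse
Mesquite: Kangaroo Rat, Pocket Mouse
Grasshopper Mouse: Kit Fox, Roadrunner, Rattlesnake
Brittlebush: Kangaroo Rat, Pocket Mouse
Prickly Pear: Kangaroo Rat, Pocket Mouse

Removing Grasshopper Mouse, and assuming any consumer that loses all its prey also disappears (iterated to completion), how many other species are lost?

Remove Grasshopper Mouse.
Round 1: Kit Fox (all prey gone) → extinct.
No further losses. Total secondary extinctions: 1.

1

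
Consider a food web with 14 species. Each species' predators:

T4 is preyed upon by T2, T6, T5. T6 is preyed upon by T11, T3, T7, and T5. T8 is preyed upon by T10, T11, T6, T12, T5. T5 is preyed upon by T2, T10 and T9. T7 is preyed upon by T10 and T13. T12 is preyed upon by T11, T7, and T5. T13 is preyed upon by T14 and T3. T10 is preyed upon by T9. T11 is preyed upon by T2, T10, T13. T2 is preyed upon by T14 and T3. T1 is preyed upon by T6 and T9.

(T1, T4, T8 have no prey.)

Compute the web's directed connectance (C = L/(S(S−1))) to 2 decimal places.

C = 0.16

The web has S = 14 species and L = 30 feeding links.
C = L / (S(S−1)) = 30 / 182 = 0.1648 ≈ 0.16.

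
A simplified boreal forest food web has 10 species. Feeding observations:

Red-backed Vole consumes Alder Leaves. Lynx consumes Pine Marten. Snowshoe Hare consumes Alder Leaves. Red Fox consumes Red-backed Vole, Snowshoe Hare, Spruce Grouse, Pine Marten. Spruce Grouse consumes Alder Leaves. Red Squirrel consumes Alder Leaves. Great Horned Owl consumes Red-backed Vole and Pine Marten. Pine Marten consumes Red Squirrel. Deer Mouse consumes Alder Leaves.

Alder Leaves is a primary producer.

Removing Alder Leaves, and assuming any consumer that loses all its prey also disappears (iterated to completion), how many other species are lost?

9

Remove Alder Leaves.
Round 1: Red-backed Vole (all prey gone), Snowshoe Hare (all prey gone), Spruce Grouse (all prey gone), Red Squirrel (all prey gone), Deer Mouse (all prey gone) → extinct.
Round 2: Pine Marten (all prey gone) → extinct.
Round 3: Lynx (all prey gone), Great Horned Owl (all prey gone), Red Fox (all prey gone) → extinct.
No further losses. Total secondary extinctions: 9.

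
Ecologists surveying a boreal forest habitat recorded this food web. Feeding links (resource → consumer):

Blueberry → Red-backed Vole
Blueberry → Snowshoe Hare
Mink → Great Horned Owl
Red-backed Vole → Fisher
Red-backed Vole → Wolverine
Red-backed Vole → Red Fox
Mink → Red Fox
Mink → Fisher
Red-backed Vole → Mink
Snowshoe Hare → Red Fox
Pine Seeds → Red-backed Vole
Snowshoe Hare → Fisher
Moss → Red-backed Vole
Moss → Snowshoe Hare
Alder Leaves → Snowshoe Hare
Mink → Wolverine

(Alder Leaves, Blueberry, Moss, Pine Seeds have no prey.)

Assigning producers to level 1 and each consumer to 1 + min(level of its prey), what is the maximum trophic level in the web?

4

Producers (level 1): Alder Leaves, Blueberry, Moss, Pine Seeds.
Following each consumer down to its lowest-level prey: Blueberry → Red-backed Vole → Mink → Great Horned Owl (levels 1 through 4).
All prey of Great Horned Owl (Mink 3) are at level 3 or above, so Great Horned Owl is at level 1 + 3 = 4.
Every consumer has at least one prey at level 3 or below, so none exceeds level 4.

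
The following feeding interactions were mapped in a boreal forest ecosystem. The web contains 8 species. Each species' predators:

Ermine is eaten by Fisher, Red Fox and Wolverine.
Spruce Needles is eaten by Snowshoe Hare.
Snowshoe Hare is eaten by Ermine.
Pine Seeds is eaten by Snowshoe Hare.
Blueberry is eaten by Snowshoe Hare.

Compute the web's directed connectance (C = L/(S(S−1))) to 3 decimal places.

The web has S = 8 species and L = 7 feeding links.
C = L / (S(S−1)) = 7 / 56 = 0.1250 ≈ 0.125.

C = 0.125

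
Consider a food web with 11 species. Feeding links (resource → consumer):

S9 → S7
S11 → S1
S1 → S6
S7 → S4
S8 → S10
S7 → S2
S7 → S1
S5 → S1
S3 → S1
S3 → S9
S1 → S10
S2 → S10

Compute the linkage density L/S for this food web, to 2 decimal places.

There are L = 12 links among S = 11 species.
L/S = 12/11 = 1.0909 ≈ 1.09.

L/S = 1.09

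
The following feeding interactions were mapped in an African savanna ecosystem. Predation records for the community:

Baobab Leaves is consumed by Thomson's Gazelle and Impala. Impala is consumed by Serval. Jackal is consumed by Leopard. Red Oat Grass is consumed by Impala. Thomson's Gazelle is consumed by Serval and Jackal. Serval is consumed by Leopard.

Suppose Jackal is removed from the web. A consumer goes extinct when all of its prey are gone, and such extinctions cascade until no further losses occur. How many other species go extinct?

0

Remove Jackal.
Every predator of it retains at least one other prey: Leopard still has Serval.
No consumer loses all prey, so no secondary extinctions occur.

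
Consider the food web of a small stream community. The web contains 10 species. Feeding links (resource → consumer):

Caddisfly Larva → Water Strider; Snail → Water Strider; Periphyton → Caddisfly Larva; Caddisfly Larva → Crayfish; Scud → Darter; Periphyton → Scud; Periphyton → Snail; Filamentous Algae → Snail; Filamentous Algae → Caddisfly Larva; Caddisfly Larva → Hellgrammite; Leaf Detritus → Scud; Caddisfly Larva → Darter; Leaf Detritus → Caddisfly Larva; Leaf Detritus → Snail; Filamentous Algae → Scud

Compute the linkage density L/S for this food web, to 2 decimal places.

L/S = 1.50

There are L = 15 links among S = 10 species.
L/S = 15/10 = 1.5000 ≈ 1.50.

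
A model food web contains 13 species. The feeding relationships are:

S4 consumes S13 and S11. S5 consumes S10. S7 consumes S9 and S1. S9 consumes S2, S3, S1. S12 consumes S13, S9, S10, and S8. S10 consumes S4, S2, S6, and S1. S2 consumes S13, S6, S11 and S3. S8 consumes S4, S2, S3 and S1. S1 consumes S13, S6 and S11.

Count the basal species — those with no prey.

Basal species (no prey listed): S6, S13, S11, S3.
Count: 4.

4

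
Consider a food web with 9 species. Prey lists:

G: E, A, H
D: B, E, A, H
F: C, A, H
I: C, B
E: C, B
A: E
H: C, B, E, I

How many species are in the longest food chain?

4 species

One longest chain: C → E → A → D.
It has 4 species and 3 links.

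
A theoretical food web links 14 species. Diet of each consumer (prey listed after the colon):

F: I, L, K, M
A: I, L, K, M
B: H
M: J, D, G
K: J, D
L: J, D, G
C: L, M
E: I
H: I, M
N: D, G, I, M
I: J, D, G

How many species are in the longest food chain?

One longest chain: J → I → H → B.
It has 4 species and 3 links.

4 species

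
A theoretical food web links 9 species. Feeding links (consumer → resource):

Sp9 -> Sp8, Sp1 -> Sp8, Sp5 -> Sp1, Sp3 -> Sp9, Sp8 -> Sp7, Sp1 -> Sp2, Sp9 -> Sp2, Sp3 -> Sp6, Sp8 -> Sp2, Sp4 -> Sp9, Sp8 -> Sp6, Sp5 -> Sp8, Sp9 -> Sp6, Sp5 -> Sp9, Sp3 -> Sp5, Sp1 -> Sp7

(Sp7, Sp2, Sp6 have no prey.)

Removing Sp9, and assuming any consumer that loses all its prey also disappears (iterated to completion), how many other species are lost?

Remove Sp9.
Round 1: Sp4 (all prey gone) → extinct.
No further losses. Total secondary extinctions: 1.

1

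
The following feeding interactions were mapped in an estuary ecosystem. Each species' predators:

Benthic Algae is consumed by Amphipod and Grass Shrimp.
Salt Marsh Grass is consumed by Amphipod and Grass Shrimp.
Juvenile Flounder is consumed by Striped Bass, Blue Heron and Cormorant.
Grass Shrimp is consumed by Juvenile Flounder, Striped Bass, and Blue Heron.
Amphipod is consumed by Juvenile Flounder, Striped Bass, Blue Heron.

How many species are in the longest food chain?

4 species

One longest chain: Benthic Algae → Grass Shrimp → Juvenile Flounder → Striped Bass.
It has 4 species and 3 links.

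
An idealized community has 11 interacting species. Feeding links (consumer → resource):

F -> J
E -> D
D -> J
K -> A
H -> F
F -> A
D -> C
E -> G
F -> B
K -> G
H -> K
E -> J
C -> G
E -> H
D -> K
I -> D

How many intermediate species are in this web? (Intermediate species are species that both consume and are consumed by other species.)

5

Intermediate species (has both prey and predators): C, K, F, H, D.
Count: 5.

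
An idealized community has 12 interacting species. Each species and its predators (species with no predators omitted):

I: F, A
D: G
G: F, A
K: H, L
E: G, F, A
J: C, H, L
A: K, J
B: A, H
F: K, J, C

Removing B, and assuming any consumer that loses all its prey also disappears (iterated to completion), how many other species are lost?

0

Remove B.
Every predator of it retains at least one other prey: A still has E, I, G; H still has K, J.
No consumer loses all prey, so no secondary extinctions occur.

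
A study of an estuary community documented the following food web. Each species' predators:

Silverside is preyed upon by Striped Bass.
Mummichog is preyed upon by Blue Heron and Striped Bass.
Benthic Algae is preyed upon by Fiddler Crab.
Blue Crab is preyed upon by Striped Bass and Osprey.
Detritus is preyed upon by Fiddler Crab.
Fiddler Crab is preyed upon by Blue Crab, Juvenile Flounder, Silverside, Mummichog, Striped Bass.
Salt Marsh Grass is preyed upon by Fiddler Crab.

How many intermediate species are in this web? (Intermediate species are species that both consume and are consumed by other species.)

4

Intermediate species (has both prey and predators): Fiddler Crab, Blue Crab, Mummichog, Silverside.
Count: 4.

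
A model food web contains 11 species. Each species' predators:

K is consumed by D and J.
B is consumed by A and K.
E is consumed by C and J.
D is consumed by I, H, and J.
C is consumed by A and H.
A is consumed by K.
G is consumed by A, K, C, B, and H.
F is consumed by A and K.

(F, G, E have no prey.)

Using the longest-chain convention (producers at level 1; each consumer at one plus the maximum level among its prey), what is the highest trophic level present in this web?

Producers (level 1): F, G, E.
G → B → A → K → D → H gives H level 6.
No species has a prey at level 6, so no species reaches level 7.

6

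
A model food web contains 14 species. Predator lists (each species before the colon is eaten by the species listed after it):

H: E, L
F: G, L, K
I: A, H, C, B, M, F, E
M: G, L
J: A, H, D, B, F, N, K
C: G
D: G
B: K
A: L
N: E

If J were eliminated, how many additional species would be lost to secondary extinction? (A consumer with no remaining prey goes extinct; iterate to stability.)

Remove J.
Round 1: D (all prey gone), N (all prey gone) → extinct.
No further losses. Total secondary extinctions: 2.

2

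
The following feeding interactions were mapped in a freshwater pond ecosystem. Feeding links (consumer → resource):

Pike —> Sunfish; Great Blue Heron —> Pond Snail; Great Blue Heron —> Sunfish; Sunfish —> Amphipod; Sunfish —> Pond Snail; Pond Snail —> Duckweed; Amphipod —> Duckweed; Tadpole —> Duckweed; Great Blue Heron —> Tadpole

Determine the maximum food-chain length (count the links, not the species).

One longest chain: Duckweed → Pond Snail → Sunfish → Pike.
It has 4 species and 3 links.

3 links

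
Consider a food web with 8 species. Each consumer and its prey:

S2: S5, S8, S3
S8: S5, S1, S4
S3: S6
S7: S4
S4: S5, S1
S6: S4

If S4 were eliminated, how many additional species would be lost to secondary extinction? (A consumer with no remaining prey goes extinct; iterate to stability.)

3

Remove S4.
Round 1: S6 (all prey gone), S7 (all prey gone) → extinct.
Round 2: S3 (all prey gone) → extinct.
No further losses. Total secondary extinctions: 3.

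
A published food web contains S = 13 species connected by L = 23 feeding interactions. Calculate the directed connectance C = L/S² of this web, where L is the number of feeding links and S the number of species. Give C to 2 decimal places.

The web has S = 13 species and L = 23 feeding links.
C = L / S² = 23 / 169 = 0.1361 ≈ 0.14.

C = 0.14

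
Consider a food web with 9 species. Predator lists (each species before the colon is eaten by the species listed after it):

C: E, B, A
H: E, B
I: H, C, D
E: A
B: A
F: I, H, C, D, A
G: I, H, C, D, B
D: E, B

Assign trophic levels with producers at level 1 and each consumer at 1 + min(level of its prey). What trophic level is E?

Trophic level 3

G is a producer → level 1.
H eats G → level 2.
E eats H → level 3.
No prey of E is below level 2, so 3 is the minimum.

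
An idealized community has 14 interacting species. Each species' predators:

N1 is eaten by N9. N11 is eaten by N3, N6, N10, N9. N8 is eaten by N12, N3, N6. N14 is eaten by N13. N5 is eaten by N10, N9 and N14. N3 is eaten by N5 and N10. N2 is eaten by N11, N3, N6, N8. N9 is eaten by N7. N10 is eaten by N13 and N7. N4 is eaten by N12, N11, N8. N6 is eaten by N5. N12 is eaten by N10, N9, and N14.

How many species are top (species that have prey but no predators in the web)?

Top species (has prey, but nothing eats it): N13, N7.
Count: 2.

2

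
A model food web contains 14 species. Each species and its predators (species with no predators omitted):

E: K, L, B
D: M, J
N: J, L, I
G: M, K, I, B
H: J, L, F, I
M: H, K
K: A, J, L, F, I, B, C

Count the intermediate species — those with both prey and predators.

Intermediate species (has both prey and predators): M, H, K.
Count: 3.

3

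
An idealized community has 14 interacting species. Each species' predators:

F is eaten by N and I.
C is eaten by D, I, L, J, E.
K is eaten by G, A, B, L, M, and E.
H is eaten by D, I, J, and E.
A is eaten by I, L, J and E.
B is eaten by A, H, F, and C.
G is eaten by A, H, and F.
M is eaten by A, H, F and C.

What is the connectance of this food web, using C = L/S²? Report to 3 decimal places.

The web has S = 14 species and L = 32 feeding links.
C = L / S² = 32 / 196 = 0.1633 ≈ 0.163.

C = 0.163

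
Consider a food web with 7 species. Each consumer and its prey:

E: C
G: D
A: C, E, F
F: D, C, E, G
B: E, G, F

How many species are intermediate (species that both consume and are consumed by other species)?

3

Intermediate species (has both prey and predators): E, G, F.
Count: 3.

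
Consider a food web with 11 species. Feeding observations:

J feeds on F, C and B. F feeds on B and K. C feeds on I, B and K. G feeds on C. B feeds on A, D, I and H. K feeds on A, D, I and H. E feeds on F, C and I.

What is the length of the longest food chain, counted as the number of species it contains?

One longest chain: D → B → F → E.
It has 4 species and 3 links.

4 species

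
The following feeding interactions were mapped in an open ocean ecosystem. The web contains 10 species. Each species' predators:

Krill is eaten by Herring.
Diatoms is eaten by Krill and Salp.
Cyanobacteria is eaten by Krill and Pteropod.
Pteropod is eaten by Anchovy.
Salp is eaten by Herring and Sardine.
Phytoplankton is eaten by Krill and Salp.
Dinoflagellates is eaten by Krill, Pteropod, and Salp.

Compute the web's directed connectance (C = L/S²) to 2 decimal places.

C = 0.13

The web has S = 10 species and L = 13 feeding links.
C = L / S² = 13 / 100 = 0.1300 ≈ 0.13.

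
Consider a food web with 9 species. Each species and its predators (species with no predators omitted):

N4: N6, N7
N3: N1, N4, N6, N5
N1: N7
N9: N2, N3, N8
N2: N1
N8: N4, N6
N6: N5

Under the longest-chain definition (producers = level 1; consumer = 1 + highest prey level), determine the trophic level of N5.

Trophic level 5

N9 is a producer → level 1.
N3 eats N9 → level 2.
N4 eats N3 (level 2); other prey at levels: N8 2 → level 3.
N6 eats N4 (level 3); other prey at levels: N3 2, N8 2 → level 4.
N5 eats N6 (level 4); other prey at levels: N3 2 → level 5.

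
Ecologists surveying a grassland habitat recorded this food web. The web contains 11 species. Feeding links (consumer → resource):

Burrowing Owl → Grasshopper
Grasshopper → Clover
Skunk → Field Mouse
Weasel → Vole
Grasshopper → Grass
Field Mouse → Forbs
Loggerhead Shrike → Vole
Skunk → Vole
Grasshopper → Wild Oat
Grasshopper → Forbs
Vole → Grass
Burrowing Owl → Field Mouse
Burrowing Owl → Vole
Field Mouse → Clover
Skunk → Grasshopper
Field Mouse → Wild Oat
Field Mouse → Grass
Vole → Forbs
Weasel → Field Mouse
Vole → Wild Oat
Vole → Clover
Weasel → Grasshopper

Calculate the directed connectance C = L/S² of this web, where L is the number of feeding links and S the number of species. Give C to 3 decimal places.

C = 0.182

The web has S = 11 species and L = 22 feeding links.
C = L / S² = 22 / 121 = 0.1818 ≈ 0.182.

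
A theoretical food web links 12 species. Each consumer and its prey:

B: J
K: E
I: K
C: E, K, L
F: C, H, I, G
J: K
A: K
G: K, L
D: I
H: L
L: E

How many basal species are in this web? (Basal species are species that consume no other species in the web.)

Basal species (no prey listed): E.
Count: 1.

1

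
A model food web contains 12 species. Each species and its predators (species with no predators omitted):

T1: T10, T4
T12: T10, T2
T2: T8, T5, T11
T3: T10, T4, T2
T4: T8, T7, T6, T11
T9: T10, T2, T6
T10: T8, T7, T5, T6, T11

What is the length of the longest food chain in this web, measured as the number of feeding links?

2 links

One longest chain: T12 → T10 → T8.
It has 3 species and 2 links.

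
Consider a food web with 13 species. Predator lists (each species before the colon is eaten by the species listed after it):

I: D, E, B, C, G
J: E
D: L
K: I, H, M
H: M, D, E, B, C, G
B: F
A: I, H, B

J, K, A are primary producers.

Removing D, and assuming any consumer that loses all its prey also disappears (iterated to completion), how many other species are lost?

1

Remove D.
Round 1: L (all prey gone) → extinct.
No further losses. Total secondary extinctions: 1.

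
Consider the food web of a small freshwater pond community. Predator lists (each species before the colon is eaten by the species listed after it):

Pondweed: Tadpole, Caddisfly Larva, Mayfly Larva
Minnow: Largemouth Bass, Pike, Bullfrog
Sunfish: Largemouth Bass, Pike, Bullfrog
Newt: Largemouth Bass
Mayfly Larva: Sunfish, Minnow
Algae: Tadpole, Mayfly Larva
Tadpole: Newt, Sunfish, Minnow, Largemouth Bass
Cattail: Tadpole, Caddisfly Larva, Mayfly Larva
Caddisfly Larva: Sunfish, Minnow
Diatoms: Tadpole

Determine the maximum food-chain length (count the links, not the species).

3 links

One longest chain: Pondweed → Tadpole → Sunfish → Largemouth Bass.
It has 4 species and 3 links.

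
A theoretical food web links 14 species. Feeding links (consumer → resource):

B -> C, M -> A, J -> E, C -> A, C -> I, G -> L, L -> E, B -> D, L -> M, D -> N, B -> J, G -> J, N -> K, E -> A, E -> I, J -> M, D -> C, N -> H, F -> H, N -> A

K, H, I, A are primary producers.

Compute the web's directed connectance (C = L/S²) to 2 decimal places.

The web has S = 14 species and L = 20 feeding links.
C = L / S² = 20 / 196 = 0.1020 ≈ 0.10.

C = 0.10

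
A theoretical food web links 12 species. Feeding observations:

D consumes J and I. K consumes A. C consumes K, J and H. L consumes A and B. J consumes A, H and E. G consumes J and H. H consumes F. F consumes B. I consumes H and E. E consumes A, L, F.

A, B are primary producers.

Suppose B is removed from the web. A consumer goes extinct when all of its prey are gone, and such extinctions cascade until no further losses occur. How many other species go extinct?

Remove B.
Round 1: F (all prey gone) → extinct.
Round 2: H (all prey gone) → extinct.
No further losses. Total secondary extinctions: 2.

2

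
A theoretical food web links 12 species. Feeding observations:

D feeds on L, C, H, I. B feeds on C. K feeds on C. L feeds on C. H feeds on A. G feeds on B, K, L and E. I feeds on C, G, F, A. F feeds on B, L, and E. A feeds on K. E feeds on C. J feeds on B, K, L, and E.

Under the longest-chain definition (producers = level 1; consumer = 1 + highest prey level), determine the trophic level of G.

Trophic level 3

C is a producer → level 1.
K eats C → level 2.
G eats K (level 2); other prey at levels: B 2, L 2, E 2 → level 3.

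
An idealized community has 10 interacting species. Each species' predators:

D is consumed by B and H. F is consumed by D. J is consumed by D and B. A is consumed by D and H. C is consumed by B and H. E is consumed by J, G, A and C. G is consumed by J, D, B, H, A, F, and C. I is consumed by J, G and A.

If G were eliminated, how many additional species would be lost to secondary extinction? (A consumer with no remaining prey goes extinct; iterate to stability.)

Remove G.
Round 1: F (all prey gone) → extinct.
No further losses. Total secondary extinctions: 1.

1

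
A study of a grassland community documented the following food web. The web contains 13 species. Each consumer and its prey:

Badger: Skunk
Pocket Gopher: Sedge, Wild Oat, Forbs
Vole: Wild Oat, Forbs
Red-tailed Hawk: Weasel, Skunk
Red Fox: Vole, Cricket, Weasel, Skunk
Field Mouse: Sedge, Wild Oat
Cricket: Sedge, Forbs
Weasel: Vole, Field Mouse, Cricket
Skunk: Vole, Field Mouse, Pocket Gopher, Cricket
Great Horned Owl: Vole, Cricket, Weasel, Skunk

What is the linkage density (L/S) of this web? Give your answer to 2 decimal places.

L/S = 2.08

There are L = 27 links among S = 13 species.
L/S = 27/13 = 2.0769 ≈ 2.08.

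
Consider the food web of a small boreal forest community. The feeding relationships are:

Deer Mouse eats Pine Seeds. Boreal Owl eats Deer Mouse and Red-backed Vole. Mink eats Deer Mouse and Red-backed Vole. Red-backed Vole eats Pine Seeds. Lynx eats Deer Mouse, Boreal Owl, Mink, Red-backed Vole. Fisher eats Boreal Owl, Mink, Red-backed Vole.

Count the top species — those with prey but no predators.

Top species (has prey, but nothing eats it): Fisher, Lynx.
Count: 2.

2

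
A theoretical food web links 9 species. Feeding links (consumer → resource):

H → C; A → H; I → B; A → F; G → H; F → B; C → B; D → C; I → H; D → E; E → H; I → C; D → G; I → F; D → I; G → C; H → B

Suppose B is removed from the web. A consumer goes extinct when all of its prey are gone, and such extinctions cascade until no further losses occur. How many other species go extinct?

Remove B.
Round 1: F (all prey gone), C (all prey gone) → extinct.
Round 2: H (all prey gone) → extinct.
Round 3: G (all prey gone), E (all prey gone), I (all prey gone), A (all prey gone) → extinct.
Round 4: D (all prey gone) → extinct.
No further losses. Total secondary extinctions: 8.

8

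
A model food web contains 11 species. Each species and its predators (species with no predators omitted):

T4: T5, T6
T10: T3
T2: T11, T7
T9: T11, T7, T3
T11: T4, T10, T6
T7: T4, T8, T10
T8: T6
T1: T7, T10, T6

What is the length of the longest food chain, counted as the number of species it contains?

One longest chain: T9 → T11 → T4 → T5.
It has 4 species and 3 links.

4 species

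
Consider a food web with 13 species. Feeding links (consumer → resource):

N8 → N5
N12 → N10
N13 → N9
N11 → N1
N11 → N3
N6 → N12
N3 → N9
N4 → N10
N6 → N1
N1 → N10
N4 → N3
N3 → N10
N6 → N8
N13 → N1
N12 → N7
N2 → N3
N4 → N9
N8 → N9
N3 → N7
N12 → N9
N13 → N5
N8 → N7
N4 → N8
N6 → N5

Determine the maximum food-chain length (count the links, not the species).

One longest chain: N10 → N1 → N13.
It has 3 species and 2 links.

2 links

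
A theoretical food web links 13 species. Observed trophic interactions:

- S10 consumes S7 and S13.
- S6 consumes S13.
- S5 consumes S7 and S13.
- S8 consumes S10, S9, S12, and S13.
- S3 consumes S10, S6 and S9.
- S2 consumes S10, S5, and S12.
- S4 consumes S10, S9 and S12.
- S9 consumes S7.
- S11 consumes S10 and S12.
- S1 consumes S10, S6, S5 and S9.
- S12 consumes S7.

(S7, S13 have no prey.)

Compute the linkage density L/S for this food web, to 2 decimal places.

L/S = 2.00

There are L = 26 links among S = 13 species.
L/S = 26/13 = 2.0000 ≈ 2.00.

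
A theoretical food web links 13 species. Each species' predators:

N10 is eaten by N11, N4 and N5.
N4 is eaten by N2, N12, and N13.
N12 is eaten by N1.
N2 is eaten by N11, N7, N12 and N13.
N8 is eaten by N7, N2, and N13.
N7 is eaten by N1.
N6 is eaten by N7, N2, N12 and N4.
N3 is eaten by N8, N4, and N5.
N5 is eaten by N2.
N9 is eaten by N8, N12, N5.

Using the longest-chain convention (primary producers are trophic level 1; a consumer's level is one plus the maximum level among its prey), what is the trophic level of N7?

Trophic level 4

N3 is a producer → level 1.
N8 eats N3 (level 1); other prey at levels: N9 1 → level 2.
N2 eats N8 (level 2); other prey at levels: N6 1, N5 2, N4 2 → level 3.
N7 eats N2 (level 3); other prey at levels: N6 1, N8 2 → level 4.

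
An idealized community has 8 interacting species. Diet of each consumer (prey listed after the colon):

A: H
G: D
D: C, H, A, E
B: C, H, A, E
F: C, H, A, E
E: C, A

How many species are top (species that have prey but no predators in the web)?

3

Top species (has prey, but nothing eats it): F, B, G.
Count: 3.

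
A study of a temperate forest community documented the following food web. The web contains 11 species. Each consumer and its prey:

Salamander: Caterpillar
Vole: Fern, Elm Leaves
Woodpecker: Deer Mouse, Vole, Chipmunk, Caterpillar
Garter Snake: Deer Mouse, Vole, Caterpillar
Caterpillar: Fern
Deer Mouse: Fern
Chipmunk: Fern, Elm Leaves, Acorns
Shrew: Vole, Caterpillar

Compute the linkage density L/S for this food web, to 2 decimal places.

There are L = 17 links among S = 11 species.
L/S = 17/11 = 1.5455 ≈ 1.55.

L/S = 1.55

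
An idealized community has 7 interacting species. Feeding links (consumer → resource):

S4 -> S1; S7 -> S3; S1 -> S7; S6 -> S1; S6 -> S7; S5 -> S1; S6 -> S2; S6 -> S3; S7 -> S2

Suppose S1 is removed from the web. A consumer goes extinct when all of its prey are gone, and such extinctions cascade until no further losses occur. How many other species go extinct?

2

Remove S1.
Round 1: S5 (all prey gone), S4 (all prey gone) → extinct.
No further losses. Total secondary extinctions: 2.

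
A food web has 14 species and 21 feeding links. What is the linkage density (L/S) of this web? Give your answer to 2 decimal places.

L/S = 1.50

There are L = 21 links among S = 14 species.
L/S = 21/14 = 1.5000 ≈ 1.50.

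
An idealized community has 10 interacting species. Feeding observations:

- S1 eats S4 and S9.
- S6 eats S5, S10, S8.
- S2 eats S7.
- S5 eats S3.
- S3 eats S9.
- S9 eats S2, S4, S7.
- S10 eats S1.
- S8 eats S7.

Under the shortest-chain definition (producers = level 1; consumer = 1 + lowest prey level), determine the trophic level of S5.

Trophic level 4

S4 is a producer → level 1.
S9 eats S4 → level 2.
S3 eats S9 → level 3.
S5 eats S3 → level 4.
No prey of S5 is below level 3, so 4 is the minimum.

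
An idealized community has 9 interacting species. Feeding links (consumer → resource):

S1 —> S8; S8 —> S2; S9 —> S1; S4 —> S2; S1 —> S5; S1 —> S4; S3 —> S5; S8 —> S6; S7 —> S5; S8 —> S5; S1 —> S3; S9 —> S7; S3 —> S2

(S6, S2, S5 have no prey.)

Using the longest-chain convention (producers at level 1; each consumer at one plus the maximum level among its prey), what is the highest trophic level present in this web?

Producers (level 1): S6, S2, S5.
S2 → S3 → S1 → S9 gives S9 level 4.
No species has a prey at level 4, so no species reaches level 5.

4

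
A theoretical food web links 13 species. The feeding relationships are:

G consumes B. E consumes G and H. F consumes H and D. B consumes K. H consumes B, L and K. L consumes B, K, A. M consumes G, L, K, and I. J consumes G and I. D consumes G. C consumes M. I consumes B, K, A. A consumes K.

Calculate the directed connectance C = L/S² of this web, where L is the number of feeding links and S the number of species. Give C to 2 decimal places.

The web has S = 13 species and L = 24 feeding links.
C = L / S² = 24 / 169 = 0.1420 ≈ 0.14.

C = 0.14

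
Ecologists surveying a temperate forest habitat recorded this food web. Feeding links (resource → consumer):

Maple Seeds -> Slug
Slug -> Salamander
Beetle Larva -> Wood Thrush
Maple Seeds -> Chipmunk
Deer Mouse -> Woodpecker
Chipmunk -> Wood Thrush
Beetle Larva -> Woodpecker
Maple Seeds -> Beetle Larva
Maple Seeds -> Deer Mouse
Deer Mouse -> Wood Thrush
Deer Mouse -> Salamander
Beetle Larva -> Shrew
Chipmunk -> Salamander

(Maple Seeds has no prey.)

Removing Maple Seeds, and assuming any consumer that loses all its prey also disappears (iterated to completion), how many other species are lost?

8

Remove Maple Seeds.
Round 1: Beetle Larva (all prey gone), Chipmunk (all prey gone), Slug (all prey gone), Deer Mouse (all prey gone) → extinct.
Round 2: Salamander (all prey gone), Woodpecker (all prey gone), Wood Thrush (all prey gone), Shrew (all prey gone) → extinct.
No further losses. Total secondary extinctions: 8.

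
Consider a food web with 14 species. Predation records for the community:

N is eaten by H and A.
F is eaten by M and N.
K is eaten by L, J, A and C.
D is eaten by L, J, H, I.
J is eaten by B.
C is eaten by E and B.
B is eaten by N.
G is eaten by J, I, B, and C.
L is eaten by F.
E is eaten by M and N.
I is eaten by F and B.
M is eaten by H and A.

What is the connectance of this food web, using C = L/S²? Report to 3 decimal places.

The web has S = 14 species and L = 27 feeding links.
C = L / S² = 27 / 196 = 0.1378 ≈ 0.138.

C = 0.138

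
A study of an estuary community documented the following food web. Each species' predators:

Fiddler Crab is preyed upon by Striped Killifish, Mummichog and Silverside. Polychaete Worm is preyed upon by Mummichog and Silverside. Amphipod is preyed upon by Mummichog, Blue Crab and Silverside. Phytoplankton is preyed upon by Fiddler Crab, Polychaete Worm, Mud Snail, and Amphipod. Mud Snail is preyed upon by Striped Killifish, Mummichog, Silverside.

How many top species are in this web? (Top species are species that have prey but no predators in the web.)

4

Top species (has prey, but nothing eats it): Mummichog, Striped Killifish, Silverside, Blue Crab.
Count: 4.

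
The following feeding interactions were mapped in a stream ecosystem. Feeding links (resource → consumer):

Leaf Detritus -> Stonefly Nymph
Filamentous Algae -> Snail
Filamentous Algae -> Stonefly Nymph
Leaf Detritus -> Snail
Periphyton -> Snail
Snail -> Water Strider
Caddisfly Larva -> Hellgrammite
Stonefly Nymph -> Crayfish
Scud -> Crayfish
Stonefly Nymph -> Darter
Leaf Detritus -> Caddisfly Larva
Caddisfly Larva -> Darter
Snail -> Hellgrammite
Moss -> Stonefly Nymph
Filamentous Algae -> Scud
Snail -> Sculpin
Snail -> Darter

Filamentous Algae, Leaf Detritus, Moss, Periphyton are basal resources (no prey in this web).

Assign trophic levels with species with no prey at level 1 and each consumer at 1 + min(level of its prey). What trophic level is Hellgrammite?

Leaf Detritus has no prey (basal) → level 1.
Caddisfly Larva eats Leaf Detritus → level 2.
Hellgrammite eats Caddisfly Larva → level 3.
No prey of Hellgrammite is below level 2, so 3 is the minimum.

Trophic level 3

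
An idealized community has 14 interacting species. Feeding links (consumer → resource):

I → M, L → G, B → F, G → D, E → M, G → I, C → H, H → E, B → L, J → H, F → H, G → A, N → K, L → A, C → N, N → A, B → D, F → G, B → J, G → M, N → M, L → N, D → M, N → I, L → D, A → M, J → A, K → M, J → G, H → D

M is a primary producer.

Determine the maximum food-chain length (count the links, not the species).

One longest chain: M → E → H → F → B.
It has 5 species and 4 links.

4 links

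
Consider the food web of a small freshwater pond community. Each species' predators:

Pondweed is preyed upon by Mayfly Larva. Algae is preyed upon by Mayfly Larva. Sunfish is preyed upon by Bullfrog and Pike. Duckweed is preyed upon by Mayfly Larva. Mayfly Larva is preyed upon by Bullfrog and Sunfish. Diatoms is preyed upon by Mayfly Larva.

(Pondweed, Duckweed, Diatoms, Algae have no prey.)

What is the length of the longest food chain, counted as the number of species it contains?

One longest chain: Pondweed → Mayfly Larva → Sunfish → Pike.
It has 4 species and 3 links.

4 species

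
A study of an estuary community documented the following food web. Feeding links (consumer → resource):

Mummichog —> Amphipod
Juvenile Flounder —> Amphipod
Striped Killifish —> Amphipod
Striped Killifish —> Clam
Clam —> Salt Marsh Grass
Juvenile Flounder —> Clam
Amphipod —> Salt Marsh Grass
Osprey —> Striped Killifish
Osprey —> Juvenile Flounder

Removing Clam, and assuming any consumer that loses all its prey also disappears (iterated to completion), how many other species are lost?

0

Remove Clam.
Every predator of it retains at least one other prey: Juvenile Flounder still has Amphipod; Striped Killifish still has Amphipod.
No consumer loses all prey, so no secondary extinctions occur.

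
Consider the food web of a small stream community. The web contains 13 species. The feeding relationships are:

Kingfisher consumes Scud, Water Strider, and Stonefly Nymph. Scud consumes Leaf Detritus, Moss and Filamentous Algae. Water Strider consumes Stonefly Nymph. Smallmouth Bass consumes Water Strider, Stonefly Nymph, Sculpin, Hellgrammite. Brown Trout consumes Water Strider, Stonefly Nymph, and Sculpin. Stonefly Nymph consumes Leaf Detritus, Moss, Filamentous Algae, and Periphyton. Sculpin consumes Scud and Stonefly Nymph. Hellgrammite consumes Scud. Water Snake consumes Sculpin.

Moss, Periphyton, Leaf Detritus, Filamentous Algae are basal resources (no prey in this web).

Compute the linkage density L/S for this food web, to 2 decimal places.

L/S = 1.69

There are L = 22 links among S = 13 species.
L/S = 22/13 = 1.6923 ≈ 1.69.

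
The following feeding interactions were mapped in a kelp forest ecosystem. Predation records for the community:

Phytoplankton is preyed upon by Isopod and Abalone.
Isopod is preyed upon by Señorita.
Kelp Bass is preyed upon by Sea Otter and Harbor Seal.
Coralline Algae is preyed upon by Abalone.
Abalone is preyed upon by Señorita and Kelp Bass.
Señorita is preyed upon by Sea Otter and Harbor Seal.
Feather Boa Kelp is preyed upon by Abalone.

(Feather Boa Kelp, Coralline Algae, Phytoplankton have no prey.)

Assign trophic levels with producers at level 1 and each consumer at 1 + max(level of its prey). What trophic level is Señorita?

Trophic level 3

Phytoplankton is a producer → level 1.
Isopod eats Phytoplankton → level 2.
Señorita eats Isopod (level 2); other prey at levels: Abalone 2 → level 3.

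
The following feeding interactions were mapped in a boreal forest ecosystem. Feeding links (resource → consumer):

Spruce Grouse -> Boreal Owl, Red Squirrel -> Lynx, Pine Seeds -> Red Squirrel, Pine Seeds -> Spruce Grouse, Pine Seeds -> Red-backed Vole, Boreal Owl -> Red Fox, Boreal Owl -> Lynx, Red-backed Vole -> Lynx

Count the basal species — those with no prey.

1

Basal species (no prey listed): Pine Seeds.
Count: 1.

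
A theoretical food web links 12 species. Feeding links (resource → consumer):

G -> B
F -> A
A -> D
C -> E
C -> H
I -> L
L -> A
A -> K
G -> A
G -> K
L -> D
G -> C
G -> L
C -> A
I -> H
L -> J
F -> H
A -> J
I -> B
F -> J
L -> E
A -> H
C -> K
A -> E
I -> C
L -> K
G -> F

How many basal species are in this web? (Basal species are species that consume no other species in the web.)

Basal species (no prey listed): G, I.
Count: 2.

2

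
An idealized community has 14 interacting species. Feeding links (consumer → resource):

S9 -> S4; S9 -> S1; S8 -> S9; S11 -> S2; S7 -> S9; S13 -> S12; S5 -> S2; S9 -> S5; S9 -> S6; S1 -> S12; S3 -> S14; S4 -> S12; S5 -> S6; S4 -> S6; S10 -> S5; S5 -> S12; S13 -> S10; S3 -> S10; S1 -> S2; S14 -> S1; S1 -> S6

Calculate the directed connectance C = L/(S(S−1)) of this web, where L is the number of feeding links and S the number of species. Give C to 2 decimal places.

The web has S = 14 species and L = 21 feeding links.
C = L / (S(S−1)) = 21 / 182 = 0.1154 ≈ 0.12.

C = 0.12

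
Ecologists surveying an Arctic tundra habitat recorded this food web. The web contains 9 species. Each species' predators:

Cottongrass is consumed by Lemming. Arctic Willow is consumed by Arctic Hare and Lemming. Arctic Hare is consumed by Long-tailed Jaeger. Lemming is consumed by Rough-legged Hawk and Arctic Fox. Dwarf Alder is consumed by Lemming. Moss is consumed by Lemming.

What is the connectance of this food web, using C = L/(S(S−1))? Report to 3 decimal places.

The web has S = 9 species and L = 8 feeding links.
C = L / (S(S−1)) = 8 / 72 = 0.1111 ≈ 0.111.

C = 0.111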